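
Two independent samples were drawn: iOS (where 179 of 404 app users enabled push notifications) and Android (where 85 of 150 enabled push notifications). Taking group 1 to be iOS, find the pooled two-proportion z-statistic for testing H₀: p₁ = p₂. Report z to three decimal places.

Sample proportions: p̂₁ = 179/404 = 0.44307 and p̂₂ = 85/150 = 0.56667.
Pooled p̂ = (179+85)/(404+150) = 264/554 = 0.47653.
SE = √[p̂(1−p̂)(1/n₁+1/n₂)] = √[0.47653·0.52347·(1/404+1/150)] ≈ 0.047754.
z = (p̂₁ − p̂₂)/SE = (0.44307 − 0.56667)/0.047754 = -0.12360/0.047754 = -2.588.

z = -2.588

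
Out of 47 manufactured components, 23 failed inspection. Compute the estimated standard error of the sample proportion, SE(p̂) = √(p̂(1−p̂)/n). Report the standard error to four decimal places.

SE = 0.0729

p̂ = 23/47 = 0.48936.
p̂(1−p̂) = 0.48936·0.51064 = 0.249887.
Dividing by n and taking the root: √0.005316745 = 0.0729.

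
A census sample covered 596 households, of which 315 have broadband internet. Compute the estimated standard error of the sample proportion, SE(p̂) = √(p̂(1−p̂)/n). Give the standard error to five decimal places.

SE = 0.02045

Sample proportion p̂ = 315/596 = 0.52852.
p̂(1−p̂) = 0.52852·0.47148 = 0.249187.
SE = √(0.249187/596) = √0.000418099 = 0.02045.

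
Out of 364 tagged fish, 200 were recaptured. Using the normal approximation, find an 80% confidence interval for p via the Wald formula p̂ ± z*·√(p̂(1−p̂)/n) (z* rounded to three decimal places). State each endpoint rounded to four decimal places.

(0.5160, 0.5829)

Sample proportion p̂ = 200/364 = 0.54945.
SE(p̂) = √(0.54945·0.45055/364) = 0.026079.
The 80% critical value is z* = 1.282.
Margin of error: 1.282 × 0.026079 = 0.03343.
So the interval runs from 0.5160 to 0.5829.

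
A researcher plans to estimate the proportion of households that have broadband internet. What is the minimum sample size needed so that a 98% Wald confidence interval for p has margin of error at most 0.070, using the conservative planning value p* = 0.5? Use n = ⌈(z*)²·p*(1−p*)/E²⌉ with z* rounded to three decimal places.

n = 277

For 98% confidence, z* = 2.326.
p*(1−p*) = 0.2500.
Required n before rounding: 5.410276 × 0.2500 / 0.070² = 276.034.
⌈276.034⌉ = 277.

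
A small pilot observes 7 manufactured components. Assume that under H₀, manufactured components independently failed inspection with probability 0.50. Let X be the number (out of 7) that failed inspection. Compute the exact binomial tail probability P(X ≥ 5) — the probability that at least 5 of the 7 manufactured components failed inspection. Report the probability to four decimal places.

P = 0.2266

X ~ Binomial(n=7, p=0.50).
P(X ≥ 5) = C(7,5)·0.50^5·0.50^2 + C(7,6)·0.50^6·0.50^1 + C(7,7)·0.50^7·0.50^0.
= 0.164062 + 0.054688 + 0.007812 = 0.2266.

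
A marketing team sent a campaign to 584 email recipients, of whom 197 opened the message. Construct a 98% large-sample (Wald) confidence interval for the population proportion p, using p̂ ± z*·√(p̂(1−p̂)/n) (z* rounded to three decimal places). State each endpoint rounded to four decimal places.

p̂ = 197/584 = 0.33733.
SE = √(p̂(1−p̂)/n) = √(0.223538/584) = 0.019565.
The 98% critical value is z* = 2.326.
Margin = 2.326·0.019565 = 0.04551.
CI: 0.33733 ± 0.04551 = (0.2918, 0.3828).

(0.2918, 0.3828)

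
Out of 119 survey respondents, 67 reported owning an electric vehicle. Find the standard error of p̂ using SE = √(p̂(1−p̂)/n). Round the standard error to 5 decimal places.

SE = 0.04547

p̂ = 67/119 = 0.56303.
p̂(1−p̂) = 0.56303·0.43697 = 0.246027.
SE = √(0.246027/119) = √0.002067454 = 0.04547.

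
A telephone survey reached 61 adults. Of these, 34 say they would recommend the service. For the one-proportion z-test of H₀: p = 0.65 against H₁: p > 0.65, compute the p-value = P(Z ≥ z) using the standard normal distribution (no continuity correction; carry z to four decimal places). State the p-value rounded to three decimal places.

p-value = 0.935

The sample proportion is 34/61 = 0.55738.
Null standard error: √(0.65·0.35/61) = √0.003729508 = 0.061070.
z = (p̂ − p₀)/SE = (34/61 − 0.65)/0.061070 ≈ -1.5167.
From the standard normal, P(Z ≥ z) = 0.935.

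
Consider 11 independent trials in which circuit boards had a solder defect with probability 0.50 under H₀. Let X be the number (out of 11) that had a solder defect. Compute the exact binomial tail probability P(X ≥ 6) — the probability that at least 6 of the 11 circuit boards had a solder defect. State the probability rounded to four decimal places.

X ~ Binomial(n=11, p=0.50).
P(X ≥ 6) = Σ_{j=6}^{11} C(11,j)·0.50^j·0.50^{11−j}.
= 0.225586 + 0.161133 + 0.080566 + 0.026855 + 0.005371 + 0.000488 = 0.5000.

P = 0.5000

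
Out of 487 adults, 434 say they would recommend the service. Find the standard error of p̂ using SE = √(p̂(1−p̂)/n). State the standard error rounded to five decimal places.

SE = 0.01411

The sample proportion is 434/487 = 0.89117.
p̂(1−p̂) = 0.096986.
Dividing by n and taking the root: √0.000199150 = 0.01411.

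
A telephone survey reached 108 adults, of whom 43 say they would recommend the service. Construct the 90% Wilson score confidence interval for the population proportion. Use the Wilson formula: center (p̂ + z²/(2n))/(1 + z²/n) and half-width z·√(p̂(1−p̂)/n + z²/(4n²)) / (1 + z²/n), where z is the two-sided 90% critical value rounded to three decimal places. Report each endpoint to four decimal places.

Here p̂ = 43/108 = 0.39815 and z = 1.645 (z² = 2.706025).
1 + z²/n = 1.025056.
Center = (0.39815 + 0.012528)/1.025056 = 0.40064.
Radicand: p̂(1−p̂)/n + z²/(4n²) = 0.002218761 + 0.000058000 = 0.002276761.
Half-width = 1.645·√0.002276761/1.025056 = 0.07657.
Interval: 0.40064 ± 0.07657 → (0.3241, 0.4772).

(0.3241, 0.4772)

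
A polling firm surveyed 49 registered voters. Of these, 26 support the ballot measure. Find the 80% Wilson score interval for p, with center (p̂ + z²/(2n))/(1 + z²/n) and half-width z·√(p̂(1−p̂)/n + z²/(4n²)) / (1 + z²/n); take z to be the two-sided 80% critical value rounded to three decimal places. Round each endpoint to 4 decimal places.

p̂ = 26/49 = 0.53061; z = 1.282, so z² = 1.643524.
1 + z²/n = 1.033541.
Adjusted center: (0.53061 + z²/(2n))/1.033541 = 0.52962.
Radicand: p̂(1−p̂)/n + z²/(4n²) = 0.005082916 + 0.000171129 = 0.005254045.
Half-width = 1.282·√0.005254045/1.033541 = 0.08991.
CI: 0.52962 ± 0.08991 = (0.4397, 0.6195).

(0.4397, 0.6195)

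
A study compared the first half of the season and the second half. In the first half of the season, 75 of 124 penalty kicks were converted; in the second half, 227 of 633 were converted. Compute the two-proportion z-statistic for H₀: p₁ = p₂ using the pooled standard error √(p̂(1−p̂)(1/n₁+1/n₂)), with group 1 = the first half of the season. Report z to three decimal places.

p̂₁ = 75/124 = 0.60484, p̂₂ = 227/633 = 0.35861.
Pooled p̂ = (75+227)/(124+633) = 302/757 = 0.39894.
Pooled SE = √[0.2397875·0.00964429] ≈ 0.048089.
z = (p̂₁ − p̂₂)/SE = (0.60484 − 0.35861)/0.048089 = 0.24623/0.048089 = 5.120.

z = 5.120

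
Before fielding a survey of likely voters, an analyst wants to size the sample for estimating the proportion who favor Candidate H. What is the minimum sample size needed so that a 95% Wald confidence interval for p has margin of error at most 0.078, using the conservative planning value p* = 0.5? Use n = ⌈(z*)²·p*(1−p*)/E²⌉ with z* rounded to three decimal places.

n = 158

For 95% confidence, z* = 1.960.
p*(1−p*) = 0.2500.
(z*)²·p*(1−p*)/E² = 3.841600·0.2500/0.006084 = 157.857.
⌈157.857⌉ = 158.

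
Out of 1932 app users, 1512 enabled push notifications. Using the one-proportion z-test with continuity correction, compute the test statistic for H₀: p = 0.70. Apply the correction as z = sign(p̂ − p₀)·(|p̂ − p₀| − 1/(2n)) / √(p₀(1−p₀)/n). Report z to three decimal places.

p̂ = 1512/1932 = 0.78261. p̂ − p₀ = 0.082609.
Continuity correction 1/(2n) = 1/3864 = 0.000259.
Corrected numerator: |0.082609| − 0.000259 = 0.082350.
SE₀ = √(0.70·0.30/1932) = 0.010426.
z = +0.082350/0.010426 = 7.899.

z = 7.899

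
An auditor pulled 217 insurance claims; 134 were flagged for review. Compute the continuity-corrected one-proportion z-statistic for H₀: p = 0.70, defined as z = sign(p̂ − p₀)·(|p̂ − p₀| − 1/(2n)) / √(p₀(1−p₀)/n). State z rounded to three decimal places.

Sample proportion p̂ = 134/217 = 0.61751. p̂ − p₀ = -0.082488.
Continuity correction 1/(2n) = 1/434 = 0.002304.
Corrected numerator: |-0.082488| − 0.002304 = 0.080184.
Under H₀, SE = √(p₀(1−p₀)/n) = √(0.70·0.30/217) = √0.000967742 = 0.031109.
z = −0.080184/0.031109 = -2.578.

z = -2.578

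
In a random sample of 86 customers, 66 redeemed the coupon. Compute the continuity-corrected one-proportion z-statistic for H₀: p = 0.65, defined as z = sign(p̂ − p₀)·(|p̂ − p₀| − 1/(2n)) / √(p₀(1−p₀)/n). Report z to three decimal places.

p̂ = 66/86 = 0.76744. p̂ − p₀ = 0.117442.
1/(2n) = 0.005814.
Corrected numerator: |0.117442| − 0.005814 = 0.111628.
Null standard error: √(0.65·0.35/86) = √0.002645349 = 0.051433.
z = (+)0.111628/0.051433 = 2.170.

z = 2.170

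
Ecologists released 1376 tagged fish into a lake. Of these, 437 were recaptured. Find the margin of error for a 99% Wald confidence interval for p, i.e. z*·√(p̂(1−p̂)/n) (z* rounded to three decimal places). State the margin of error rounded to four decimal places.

Sample proportion p̂ = 437/1376 = 0.31759.
SE(p̂) = √(0.31759·0.68241/1376) = 0.012550.
The 99% critical value is z* = 2.576.
Margin of error = z*·SE = 2.576 × 0.012550 = 0.0323.

ME = 0.0323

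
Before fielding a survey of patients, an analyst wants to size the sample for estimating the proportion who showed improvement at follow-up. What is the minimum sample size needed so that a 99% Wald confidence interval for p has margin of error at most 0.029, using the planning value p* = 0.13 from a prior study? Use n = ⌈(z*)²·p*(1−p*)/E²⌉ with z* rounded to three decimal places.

n = 893

z* = 2.576 at the 99% level.
p*(1−p*) = 0.13·0.87 = 0.1131.
(z*)²·p*(1−p*)/E² = 6.635776·0.1131/0.000841 = 892.397.
⌈892.397⌉ = 893.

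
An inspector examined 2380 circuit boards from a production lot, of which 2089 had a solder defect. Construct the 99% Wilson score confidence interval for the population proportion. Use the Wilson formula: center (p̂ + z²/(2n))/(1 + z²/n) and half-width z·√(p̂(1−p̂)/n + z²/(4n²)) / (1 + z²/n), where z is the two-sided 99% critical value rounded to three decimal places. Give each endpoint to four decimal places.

(0.8594, 0.8940)

Here p̂ = 2089/2380 = 0.87773 and z = 2.576 (z² = 6.635776).
1 + z²/n = 1.002788.
Adjusted center: (0.87773 + z²/(2n))/1.002788 = 0.87668.
Radicand: p̂(1−p̂)/n + z²/(4n²) = 0.000045092 + 0.000000293 = 0.000045385.
Half-width = z·√(radicand)/denom = 2.576·0.006737/1.002788 = 0.01731.
CI: 0.87668 ± 0.01731 = (0.8594, 0.8940).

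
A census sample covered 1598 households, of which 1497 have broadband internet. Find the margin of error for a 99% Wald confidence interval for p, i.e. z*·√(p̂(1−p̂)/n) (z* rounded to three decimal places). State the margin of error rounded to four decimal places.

The sample proportion is 1497/1598 = 0.93680.
SE = √(p̂(1−p̂)/n) = √(0.059209/1598) = 0.006087.
For 99% confidence, z* = 2.576.
Margin of error = z*·SE = 2.576 × 0.006087 = 0.0157.

ME = 0.0157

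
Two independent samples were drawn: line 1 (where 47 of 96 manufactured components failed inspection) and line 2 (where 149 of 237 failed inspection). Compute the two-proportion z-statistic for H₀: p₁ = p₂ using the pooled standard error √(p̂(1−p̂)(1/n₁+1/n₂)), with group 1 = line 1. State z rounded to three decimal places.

z = -2.337

p̂₁ = 47/96 = 0.48958, p̂₂ = 149/237 = 0.62869.
Pooled p̂ = (47+149)/(96+237) = 196/333 = 0.58859.
SE = √[p̂(1−p̂)(1/n₁+1/n₂)] = √[0.58859·0.41141·(1/96+1/237)] ≈ 0.059533.
z = (p̂₁ − p̂₂)/SE = (0.48958 − 0.62869)/0.059533 = -0.13911/0.059533 = -2.337.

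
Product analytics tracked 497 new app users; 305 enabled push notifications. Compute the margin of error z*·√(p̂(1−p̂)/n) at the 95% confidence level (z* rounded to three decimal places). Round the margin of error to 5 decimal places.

ME = 0.04281

The sample proportion is 305/497 = 0.61368.
SE(p̂) = √(0.61368·0.38632/497) = 0.021841.
The 95% critical value is z* = 1.960.
So ME = 0.04281.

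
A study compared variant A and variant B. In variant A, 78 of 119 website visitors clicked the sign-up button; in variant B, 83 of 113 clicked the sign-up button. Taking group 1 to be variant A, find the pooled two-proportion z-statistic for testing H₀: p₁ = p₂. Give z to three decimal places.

Sample proportions: p̂₁ = 78/119 = 0.65546 and p̂₂ = 83/113 = 0.73451.
Pooling: p̂ = 161/232 = 0.69397.
Pooled SE = √[0.2123774·0.01725292] ≈ 0.060532.
z = (p̂₁ − p̂₂)/SE = (0.65546 − 0.73451)/0.060532 = -0.07905/0.060532 = -1.306.

z = -1.306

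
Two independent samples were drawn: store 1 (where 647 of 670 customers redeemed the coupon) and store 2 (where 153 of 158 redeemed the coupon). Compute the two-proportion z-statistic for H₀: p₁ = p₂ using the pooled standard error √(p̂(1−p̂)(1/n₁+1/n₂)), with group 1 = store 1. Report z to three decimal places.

z = -0.168

Sample proportions: p̂₁ = 647/670 = 0.96567 and p̂₂ = 153/158 = 0.96835.
Pooled p̂ = (647+153)/(670+158) = 800/828 = 0.96618.
Pooled SE = √[0.0326729·0.00782165] ≈ 0.015986.
z = -0.00268/0.015986 = -0.168.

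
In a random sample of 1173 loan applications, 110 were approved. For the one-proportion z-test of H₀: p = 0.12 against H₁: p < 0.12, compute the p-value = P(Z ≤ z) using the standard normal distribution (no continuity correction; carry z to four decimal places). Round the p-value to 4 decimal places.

p-value = 0.0029

The sample proportion is 110/1173 = 0.09378.
SE₀ = √(0.12·0.88/1173) = 0.009488.
z = (p̂ − p₀)/SE = (110/1173 − 0.12)/0.009488 ≈ -2.7638.
From the standard normal, P(Z ≤ z) = 0.0029.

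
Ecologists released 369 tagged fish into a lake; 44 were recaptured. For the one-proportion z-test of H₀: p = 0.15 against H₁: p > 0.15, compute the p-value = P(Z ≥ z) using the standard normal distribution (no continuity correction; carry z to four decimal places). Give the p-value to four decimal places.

p-value = 0.9510

Sample proportion p̂ = 44/369 = 0.11924.
Null standard error: √(0.15·0.85/369) = √0.000345528 = 0.018588.
Test statistic (full precision, shown to 4 dp): z = (44/369 − 0.15)/SE₀ ≈ -1.6547.
p-value = P(Z ≥ z) with z = -1.6547 → 0.9510.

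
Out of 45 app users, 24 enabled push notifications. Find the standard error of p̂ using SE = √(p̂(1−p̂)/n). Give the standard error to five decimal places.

SE = 0.07437

p̂ = 24/45 = 0.53333.
p̂(1−p̂) = 0.248889.
SE = √(0.248889/45) = 0.07437.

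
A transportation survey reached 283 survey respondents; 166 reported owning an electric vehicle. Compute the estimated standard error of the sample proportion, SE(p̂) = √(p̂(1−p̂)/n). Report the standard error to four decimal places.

With x = 166 successes in n = 283, p̂ = 0.58657.
p̂(1−p̂) = 0.58657·0.41343 = 0.242506.
Dividing by n and taking the root: √0.000856912 = 0.0293.

SE = 0.0293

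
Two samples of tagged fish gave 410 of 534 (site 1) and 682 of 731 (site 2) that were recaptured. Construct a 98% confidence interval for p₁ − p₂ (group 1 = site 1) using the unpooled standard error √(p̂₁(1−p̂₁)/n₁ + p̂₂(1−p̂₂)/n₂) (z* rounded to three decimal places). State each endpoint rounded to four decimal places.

p̂₁ = 410/534 = 0.76779, p̂₂ = 682/731 = 0.93297; p̂₁ − p̂₂ = -0.16518.
SE = √(0.000333873 + 0.000085552) = √0.000419425 = 0.020480.
For 98% confidence, z* = 2.326. Margin = 2.326·0.020480 = 0.04764.
So the interval runs from -0.2128 to -0.1175.

(-0.2128, -0.1175)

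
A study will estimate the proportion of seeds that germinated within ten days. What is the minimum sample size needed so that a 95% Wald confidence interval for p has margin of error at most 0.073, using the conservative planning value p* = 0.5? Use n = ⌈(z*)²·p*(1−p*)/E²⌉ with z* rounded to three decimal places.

For 95% confidence, z* = 1.960.
p*(1−p*) = 0.2500.
Required n before rounding: 3.841600 × 0.2500 / 0.073² = 180.221.
Rounding up, n = 181.

n = 181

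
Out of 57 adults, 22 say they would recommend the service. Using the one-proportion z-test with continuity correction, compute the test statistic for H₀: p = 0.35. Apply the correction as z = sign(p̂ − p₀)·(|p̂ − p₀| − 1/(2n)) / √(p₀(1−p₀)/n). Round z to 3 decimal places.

The sample proportion is 22/57 = 0.38596. p̂ − p₀ = 0.035965.
Continuity correction 1/(2n) = 1/114 = 0.008772.
Corrected numerator: |0.035965| − 0.008772 = 0.027193.
Under H₀, SE = √(p₀(1−p₀)/n) = √(0.35·0.65/57) = √0.003991228 = 0.063176.
z = +0.027193/0.063176 = 0.430.

z = 0.430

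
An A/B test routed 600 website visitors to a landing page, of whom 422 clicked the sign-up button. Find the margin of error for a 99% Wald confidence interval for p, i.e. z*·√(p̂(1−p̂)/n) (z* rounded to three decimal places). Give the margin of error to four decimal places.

ME = 0.0480

p̂ = 422/600 = 0.70333.
Standard error of p̂: √(0.208656/600) = √0.000347759 = 0.018648.
The 99% critical value is z* = 2.576.
So ME = 0.0480.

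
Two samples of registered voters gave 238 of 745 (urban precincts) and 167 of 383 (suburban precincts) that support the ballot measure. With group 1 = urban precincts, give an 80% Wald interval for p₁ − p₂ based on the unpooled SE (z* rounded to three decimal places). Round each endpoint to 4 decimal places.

p̂₁ = 0.31946, p̂₂ = 0.43603, so the observed difference is -0.11657.
SE = √(0.000291821 + 0.000642057) = √0.000933878 = 0.030559.
z* = 1.282 at the 80% level. Margin of error = 0.03918.
CI: -0.11657 ± 0.03918 = (-0.1557, -0.0774).

(-0.1557, -0.0774)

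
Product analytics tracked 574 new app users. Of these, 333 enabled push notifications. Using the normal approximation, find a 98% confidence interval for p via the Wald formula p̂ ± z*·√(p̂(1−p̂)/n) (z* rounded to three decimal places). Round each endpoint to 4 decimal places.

(0.5322, 0.6281)

p̂ = 333/574 = 0.58014.
SE = √(p̂(1−p̂)/n) = √(0.243578/574) = 0.020600.
z* = 2.326 at the 98% level.
Margin = 2.326·0.020600 = 0.04792.
So the interval runs from 0.5322 to 0.6281.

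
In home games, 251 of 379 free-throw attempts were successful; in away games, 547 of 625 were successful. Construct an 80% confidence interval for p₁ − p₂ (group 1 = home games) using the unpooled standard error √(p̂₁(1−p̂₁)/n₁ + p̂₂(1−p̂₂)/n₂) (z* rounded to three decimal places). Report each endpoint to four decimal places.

(-0.2484, -0.1775)

p̂₁ = 0.66227, p̂₂ = 0.87520, so the observed difference is -0.21293.
Unpooled SE = √(p̂₁(1−p̂₁)/n₁ + p̂₂(1−p̂₂)/n₂) = √(0.000590155 + 0.000174760) = 0.027657.
z* = 1.282 at the 80% level. Margin = 1.282·0.027657 = 0.03546.
So the interval runs from -0.2484 to -0.1775.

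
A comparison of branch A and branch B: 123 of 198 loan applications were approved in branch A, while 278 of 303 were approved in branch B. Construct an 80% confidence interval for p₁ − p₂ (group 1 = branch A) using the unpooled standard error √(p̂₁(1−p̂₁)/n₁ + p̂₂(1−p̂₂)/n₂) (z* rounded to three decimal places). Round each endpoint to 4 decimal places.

p̂₁ = 0.62121, p̂₂ = 0.91749, so the observed difference is -0.29628.
SE = √(0.001188422 + 0.000249837) = √0.001438259 = 0.037924.
For 80% confidence, z* = 1.282. Margin = 1.282·0.037924 = 0.04862.
CI: -0.29628 ± 0.04862 = (-0.3449, -0.2477).

(-0.3449, -0.2477)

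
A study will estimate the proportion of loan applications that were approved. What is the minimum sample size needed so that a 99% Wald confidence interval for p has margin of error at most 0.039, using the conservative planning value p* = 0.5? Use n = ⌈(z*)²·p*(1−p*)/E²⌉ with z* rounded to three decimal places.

z* = 2.576 at the 99% level.
p*(1−p*) = 0.2500.
(z*)²·p*(1−p*)/E² = 6.635776·0.2500/0.001521 = 1090.693.
⌈1090.693⌉ = 1091.

n = 1091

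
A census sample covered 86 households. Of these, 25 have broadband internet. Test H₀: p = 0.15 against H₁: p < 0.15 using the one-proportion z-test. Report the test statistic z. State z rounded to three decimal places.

With x = 25 successes in n = 86, p̂ = 0.29070.
Under H₀, SE = √(p₀(1−p₀)/n) = √(0.15·0.85/86) = √0.001482558 = 0.038504.
z = (0.29070 − 0.15)/0.038504 = 0.14070/0.038504 = 3.654.

z = 3.654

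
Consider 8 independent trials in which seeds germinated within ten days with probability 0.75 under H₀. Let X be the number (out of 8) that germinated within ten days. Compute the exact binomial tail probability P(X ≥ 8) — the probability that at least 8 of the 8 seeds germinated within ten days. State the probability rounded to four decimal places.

X is binomial with n = 8 and p = 0.75.
P(X ≥ 8) = C(8,8)·0.75^8·0.25^0.
= 0.100113 = 0.1001.

P = 0.1001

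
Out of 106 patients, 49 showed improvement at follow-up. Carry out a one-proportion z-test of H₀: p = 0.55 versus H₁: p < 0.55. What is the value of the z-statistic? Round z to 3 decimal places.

z = -1.816

The sample proportion is 49/106 = 0.46226.
Under H₀, SE = √(p₀(1−p₀)/n) = √(0.55·0.45/106) = √0.002334906 = 0.048321.
z = (p̂ − p₀)/SE = (0.46226 − 0.55)/0.048321 = -1.816.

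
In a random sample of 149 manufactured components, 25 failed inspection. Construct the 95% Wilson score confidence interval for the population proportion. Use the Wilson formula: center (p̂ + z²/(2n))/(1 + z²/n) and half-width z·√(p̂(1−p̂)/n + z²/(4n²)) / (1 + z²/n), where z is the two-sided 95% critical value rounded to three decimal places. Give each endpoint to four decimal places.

Here p̂ = 25/149 = 0.16779 and z = 1.960 (z² = 3.841600).
Denominator 1 + z²/n = 1 + 3.841600/149 = 1.025783.
Adjusted center: (0.16779 + z²/(2n))/1.025783 = 0.17614.
Radicand: p̂(1−p̂)/n + z²/(4n²) = 0.000937137 + 0.000043259 = 0.000980396.
Half-width = 1.960·√0.000980396/1.025783 = 0.05983.
So the interval runs from 0.1163 to 0.2360.

(0.1163, 0.2360)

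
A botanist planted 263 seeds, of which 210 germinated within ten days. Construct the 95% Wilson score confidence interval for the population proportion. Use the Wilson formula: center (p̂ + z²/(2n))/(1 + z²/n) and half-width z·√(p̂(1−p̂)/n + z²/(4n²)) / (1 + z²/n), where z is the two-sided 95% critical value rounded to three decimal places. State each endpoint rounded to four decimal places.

Here p̂ = 210/263 = 0.79848 and z = 1.960 (z² = 3.841600).
Denominator 1 + z²/n = 1 + 3.841600/263 = 1.014607.
Center = (0.79848 + 0.007303)/1.014607 = 0.79418.
Radicand: p̂(1−p̂)/n + z²/(4n²) = 0.000611826 + 0.000013885 = 0.000625711.
Half-width = 1.960·√0.000625711/1.014607 = 0.04832.
So the interval runs from 0.7459 to 0.8425.

(0.7459, 0.8425)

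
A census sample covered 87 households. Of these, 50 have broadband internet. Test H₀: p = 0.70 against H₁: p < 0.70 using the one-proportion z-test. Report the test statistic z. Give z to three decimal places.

Sample proportion p̂ = 50/87 = 0.57471.
Null standard error: √(0.70·0.30/87) = √0.002413793 = 0.049130.
z = (p̂ − p₀)/SE = (0.57471 − 0.70)/0.049130 = -2.550.

z = -2.550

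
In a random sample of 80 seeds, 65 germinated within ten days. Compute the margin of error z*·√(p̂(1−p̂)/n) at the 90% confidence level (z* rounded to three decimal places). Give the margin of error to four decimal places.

ME = 0.0718

The sample proportion is 65/80 = 0.81250.
SE = √(p̂(1−p̂)/n) = √(0.152344/80) = 0.043638.
The 90% critical value is z* = 1.645.
ME = 1.645·0.043638 = 0.0718.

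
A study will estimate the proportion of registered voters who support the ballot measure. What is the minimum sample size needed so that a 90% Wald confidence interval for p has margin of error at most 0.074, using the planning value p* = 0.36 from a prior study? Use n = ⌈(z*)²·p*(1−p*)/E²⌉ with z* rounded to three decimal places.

The 90% critical value is z* = 1.645.
p*(1−p*) = 0.36·0.64 = 0.2304.
(z*)²·p*(1−p*)/E² = 2.706025·0.2304/0.005476 = 113.855.
Rounding up, n = 114.

n = 114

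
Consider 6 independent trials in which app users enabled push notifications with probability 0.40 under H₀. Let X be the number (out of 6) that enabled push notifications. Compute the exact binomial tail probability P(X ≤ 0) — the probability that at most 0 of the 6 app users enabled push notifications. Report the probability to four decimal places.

X ~ Binomial(n=6, p=0.40).
P(X ≤ 0) = C(6,0)·0.40^0·0.60^6.
= 0.046656 = 0.0467.

P = 0.0467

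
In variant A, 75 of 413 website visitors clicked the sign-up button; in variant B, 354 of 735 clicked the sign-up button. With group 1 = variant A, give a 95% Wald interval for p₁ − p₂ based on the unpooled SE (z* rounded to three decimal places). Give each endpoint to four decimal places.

(-0.3519, -0.2482)

p̂₁ = 75/413 = 0.18160, p̂₂ = 354/735 = 0.48163; p̂₁ − p̂₂ = -0.30003.
SE = √(0.000359855 + 0.000339677) = √0.000699532 = 0.026449.
For 95% confidence, z* = 1.960. Margin = 1.960·0.026449 = 0.05184.
So the interval runs from -0.3519 to -0.2482.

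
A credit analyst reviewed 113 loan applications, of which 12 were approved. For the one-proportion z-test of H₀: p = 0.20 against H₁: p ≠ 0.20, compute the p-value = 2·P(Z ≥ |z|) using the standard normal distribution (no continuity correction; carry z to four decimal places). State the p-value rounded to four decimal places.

p-value = 0.0127

Sample proportion p̂ = 12/113 = 0.10619.
Under H₀, SE = √(p₀(1−p₀)/n) = √(0.20·0.80/113) = √0.001415929 = 0.037629.
z = (p̂ − p₀)/SE = (12/113 − 0.20)/0.037629 ≈ -2.4929.
p-value = 2·P(Z ≥ |z|) with z = -2.4929 → 0.0127.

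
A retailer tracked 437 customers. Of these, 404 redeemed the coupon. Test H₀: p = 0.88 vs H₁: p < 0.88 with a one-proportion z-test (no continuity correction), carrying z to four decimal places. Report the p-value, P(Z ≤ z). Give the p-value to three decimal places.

p̂ = 404/437 = 0.92449.
Null standard error: √(0.88·0.12/437) = √0.000241648 = 0.015545.
z = (p̂ − p₀)/SE = (404/437 − 0.88)/0.015545 ≈ 2.8617.
p-value = P(Z ≤ z) with z = 2.8617 → 0.998.

p-value = 0.998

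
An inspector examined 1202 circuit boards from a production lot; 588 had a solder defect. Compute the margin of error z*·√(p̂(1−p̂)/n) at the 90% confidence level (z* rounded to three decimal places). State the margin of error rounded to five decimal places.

ME = 0.02372

p̂ = 588/1202 = 0.48918.
Standard error of p̂: √(0.249883/1202) = √0.000207889 = 0.014418.
z* = 1.645 at the 90% level.
ME = 1.645·0.014418 = 0.02372.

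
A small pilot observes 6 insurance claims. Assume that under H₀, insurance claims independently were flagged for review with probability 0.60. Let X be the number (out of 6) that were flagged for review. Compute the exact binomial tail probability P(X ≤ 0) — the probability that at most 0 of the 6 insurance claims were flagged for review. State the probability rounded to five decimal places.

P = 0.00410

X is binomial with n = 6 and p = 0.60.
P(X ≤ 0) = C(6,0)·0.60^0·0.40^6.
= 0.004096 = 0.00410.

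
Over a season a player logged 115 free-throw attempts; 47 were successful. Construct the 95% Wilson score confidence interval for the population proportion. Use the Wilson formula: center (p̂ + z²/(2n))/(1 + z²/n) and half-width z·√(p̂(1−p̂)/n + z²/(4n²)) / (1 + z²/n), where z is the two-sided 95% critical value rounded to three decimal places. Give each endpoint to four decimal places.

(0.3232, 0.5001)

Here p̂ = 47/115 = 0.40870 and z = 1.960 (z² = 3.841600).
1 + z²/n = 1.033405.
Adjusted center: (0.40870 + z²/(2n))/1.033405 = 0.41165.
Radicand: p̂(1−p̂)/n + z²/(4n²) = 0.002101422 + 0.000072620 = 0.002174042.
Half-width = 1.960·√0.002174042/1.033405 = 0.08843.
CI: 0.41165 ± 0.08843 = (0.3232, 0.5001).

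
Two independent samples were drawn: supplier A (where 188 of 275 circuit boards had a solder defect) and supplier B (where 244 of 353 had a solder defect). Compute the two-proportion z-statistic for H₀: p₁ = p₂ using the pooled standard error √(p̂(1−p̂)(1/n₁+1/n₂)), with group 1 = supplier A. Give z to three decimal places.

z = -0.203

p̂₁ = 188/275 = 0.68364, p̂₂ = 244/353 = 0.69122.
Pooling: p̂ = 432/628 = 0.68790.
Pooled SE = √[0.2146943·0.00646922] ≈ 0.037268.
z = (p̂₁ − p̂₂)/SE = (0.68364 − 0.69122)/0.037268 = -0.00758/0.037268 = -0.203.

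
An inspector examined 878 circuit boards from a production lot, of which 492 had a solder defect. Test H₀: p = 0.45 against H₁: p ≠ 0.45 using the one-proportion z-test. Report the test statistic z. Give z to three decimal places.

z = 6.573

With x = 492 successes in n = 878, p̂ = 0.56036.
Null standard error: √(0.45·0.55/878) = √0.000281891 = 0.016790.
Test statistic: z = 0.11036/0.016790 = 6.573.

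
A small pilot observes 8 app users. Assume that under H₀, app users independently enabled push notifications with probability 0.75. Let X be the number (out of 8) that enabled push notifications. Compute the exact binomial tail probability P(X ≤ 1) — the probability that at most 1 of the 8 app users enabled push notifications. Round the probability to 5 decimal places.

X ~ Binomial(n=8, p=0.75).
P(X ≤ 1) = C(8,0)·0.75^0·0.25^8 + C(8,1)·0.75^1·0.25^7.
= 0.000015 + 0.000366 = 0.00038.

P = 0.00038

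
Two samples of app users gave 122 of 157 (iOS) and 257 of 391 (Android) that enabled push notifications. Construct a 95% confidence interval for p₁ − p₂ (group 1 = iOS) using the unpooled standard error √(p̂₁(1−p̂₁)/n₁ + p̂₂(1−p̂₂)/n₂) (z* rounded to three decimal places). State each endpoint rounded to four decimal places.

(0.0395, 0.2001)

p̂₁ = 122/157 = 0.77707, p̂₂ = 257/391 = 0.65729; p̂₁ − p̂₂ = 0.11978.
Unpooled SE = √(p̂₁(1−p̂₁)/n₁ + p̂₂(1−p̂₂)/n₂) = √(0.001103390 + 0.000576113) = 0.040982.
z* = 1.960 at the 95% level. Margin of error = 0.08032.
Interval: 0.11978 ± 0.08032 → (0.0395, 0.2001).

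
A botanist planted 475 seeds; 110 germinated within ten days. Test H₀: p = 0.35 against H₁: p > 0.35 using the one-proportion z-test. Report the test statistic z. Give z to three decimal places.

z = -5.411

Sample proportion p̂ = 110/475 = 0.23158.
Null standard error: √(0.35·0.65/475) = √0.000478947 = 0.021885.
z = (p̂ − p₀)/SE = (0.23158 − 0.35)/0.021885 = -5.411.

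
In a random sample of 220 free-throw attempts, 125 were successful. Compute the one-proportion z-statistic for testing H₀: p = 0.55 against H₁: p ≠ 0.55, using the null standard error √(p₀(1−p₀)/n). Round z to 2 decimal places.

With x = 125 successes in n = 220, p̂ = 0.56818.
Null standard error: √(0.55·0.45/220) = √0.001125000 = 0.033541.
Test statistic: z = 0.01818/0.033541 = 0.54.

z = 0.54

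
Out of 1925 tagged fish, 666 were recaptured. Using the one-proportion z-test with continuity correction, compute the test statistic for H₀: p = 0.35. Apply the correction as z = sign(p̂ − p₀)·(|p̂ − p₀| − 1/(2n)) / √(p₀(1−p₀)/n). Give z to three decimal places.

z = -0.346

p̂ = 666/1925 = 0.34597. p̂ − p₀ = -0.004026.
1/(2n) = 0.000260.
Corrected numerator: |-0.004026| − 0.000260 = 0.003766.
Null standard error: √(0.35·0.65/1925) = √0.000118182 = 0.010871.
z = (−)0.003766/0.010871 = -0.346.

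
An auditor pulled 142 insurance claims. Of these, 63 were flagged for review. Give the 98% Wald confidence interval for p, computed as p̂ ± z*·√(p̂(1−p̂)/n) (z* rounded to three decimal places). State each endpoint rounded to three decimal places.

(0.347, 0.541)

The sample proportion is 63/142 = 0.44366.
SE = √(p̂(1−p̂)/n) = √(0.246826/142) = 0.041692.
The 98% critical value is z* = 2.326.
Margin of error: 2.326 × 0.041692 = 0.09698.
So the interval runs from 0.347 to 0.541.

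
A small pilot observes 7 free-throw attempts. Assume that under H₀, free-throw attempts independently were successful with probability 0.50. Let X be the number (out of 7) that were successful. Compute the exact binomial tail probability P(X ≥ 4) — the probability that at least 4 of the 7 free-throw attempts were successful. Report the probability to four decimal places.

P = 0.5000

X ~ Binomial(n=7, p=0.50).
P(X ≥ 4) = C(7,4)·0.50^4·0.50^3 + C(7,5)·0.50^5·0.50^2 + C(7,6)·0.50^6·0.50^1 + C(7,7)·0.50^7·0.50^0.
= 0.273438 + 0.164062 + 0.054688 + 0.007812 = 0.5000.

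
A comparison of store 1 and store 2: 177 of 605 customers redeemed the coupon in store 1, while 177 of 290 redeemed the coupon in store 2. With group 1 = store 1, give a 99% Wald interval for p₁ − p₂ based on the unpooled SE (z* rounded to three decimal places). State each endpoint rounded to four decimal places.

(-0.4056, -0.2300)

p̂₁ = 177/605 = 0.29256, p̂₂ = 177/290 = 0.61034; p̂₁ − p̂₂ = -0.31778.
Unpooled SE = √(p̂₁(1−p̂₁)/n₁ + p̂₂(1−p̂₂)/n₂) = √(0.000342098 + 0.000820083) = 0.034091.
z* = 2.576 at the 99% level. Margin = 2.576·0.034091 = 0.08782.
Interval: -0.31778 ± 0.08782 → (-0.4056, -0.2300).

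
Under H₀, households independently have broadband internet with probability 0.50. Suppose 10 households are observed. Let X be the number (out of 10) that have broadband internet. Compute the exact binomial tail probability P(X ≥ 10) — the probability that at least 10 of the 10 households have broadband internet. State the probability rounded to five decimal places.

X ~ Binomial(n=10, p=0.50).
P(X ≥ 10) = C(10,10)·0.50^10·0.50^0.
= 0.000977 = 0.00098.

P = 0.00098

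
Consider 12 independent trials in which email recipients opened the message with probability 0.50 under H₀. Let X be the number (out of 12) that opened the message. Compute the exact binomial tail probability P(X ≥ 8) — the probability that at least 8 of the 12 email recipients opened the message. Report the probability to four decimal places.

X is binomial with n = 12 and p = 0.50.
P(X ≥ 8) = Σ_{j=8}^{12} C(12,j)·0.50^j·0.50^{12−j}.
= 0.120850 + 0.053711 + 0.016113 + 0.002930 + 0.000244 = 0.1938.

P = 0.1938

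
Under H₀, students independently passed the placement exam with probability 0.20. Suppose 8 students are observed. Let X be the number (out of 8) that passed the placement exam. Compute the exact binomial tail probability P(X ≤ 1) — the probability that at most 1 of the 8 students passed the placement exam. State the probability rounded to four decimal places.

X ~ Binomial(n=8, p=0.20).
P(X ≤ 1) = C(8,0)·0.20^0·0.80^8 + C(8,1)·0.20^1·0.80^7.
= 0.167772 + 0.335544 = 0.5033.

P = 0.5033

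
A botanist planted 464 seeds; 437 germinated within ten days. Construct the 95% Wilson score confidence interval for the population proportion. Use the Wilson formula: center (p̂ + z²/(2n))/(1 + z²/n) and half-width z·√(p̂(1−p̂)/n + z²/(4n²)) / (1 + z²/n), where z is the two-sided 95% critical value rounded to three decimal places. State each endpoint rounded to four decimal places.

p̂ = 437/464 = 0.94181; z = 1.960, so z² = 3.841600.
1 + z²/n = 1.008279.
Adjusted center: (0.94181 + z²/(2n))/1.008279 = 0.93818.
Radicand: p̂(1−p̂)/n + z²/(4n²) = 0.000118111 + 0.000004461 = 0.000122572.
Half-width = 1.960·√0.000122572/1.008279 = 0.02152.
So the interval runs from 0.9167 to 0.9597.

(0.9167, 0.9597)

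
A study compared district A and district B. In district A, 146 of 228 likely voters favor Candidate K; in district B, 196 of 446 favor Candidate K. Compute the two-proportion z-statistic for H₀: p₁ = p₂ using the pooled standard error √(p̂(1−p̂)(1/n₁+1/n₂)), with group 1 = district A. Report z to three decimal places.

Sample proportions: p̂₁ = 146/228 = 0.64035 and p̂₂ = 196/446 = 0.43946.
Pooling: p̂ = 342/674 = 0.50742.
SE = √[p̂(1−p̂)(1/n₁+1/n₂)] = √[0.50742·0.49258·(1/228+1/446)] ≈ 0.040702.
z = (p̂₁ − p̂₂)/SE = (0.64035 − 0.43946)/0.040702 = 0.20089/0.040702 = 4.936.

z = 4.936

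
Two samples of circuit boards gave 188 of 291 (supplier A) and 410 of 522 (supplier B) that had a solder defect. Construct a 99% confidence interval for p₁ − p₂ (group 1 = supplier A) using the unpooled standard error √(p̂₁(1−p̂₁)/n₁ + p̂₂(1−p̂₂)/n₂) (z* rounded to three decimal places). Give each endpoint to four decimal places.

(-0.2252, -0.0536)

p̂₁ = 188/291 = 0.64605, p̂₂ = 410/522 = 0.78544; p̂₁ − p̂₂ = -0.13939.
Unpooled SE = √(p̂₁(1−p̂₁)/n₁ + p̂₂(1−p̂₂)/n₂) = √(0.000785807 + 0.000322842) = 0.033296.
z* = 2.576 at the 99% level. Margin = 2.576·0.033296 = 0.08577.
CI: -0.13939 ± 0.08577 = (-0.2252, -0.0536).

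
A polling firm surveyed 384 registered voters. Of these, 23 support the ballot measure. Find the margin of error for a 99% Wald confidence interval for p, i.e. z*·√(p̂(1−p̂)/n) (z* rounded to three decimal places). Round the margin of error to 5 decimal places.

ME = 0.03119

The sample proportion is 23/384 = 0.05990.
SE(p̂) = √(0.05990·0.94010/384) = 0.012109.
z* = 2.576 at the 99% level.
So ME = 0.03119.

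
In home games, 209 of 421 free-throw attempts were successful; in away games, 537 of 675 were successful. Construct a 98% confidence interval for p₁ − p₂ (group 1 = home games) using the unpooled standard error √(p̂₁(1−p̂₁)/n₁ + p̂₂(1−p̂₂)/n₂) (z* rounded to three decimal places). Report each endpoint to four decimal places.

p̂₁ = 0.49644, p̂₂ = 0.79556, so the observed difference is -0.29912.
SE = √(0.000593794 + 0.000240958) = √0.000834752 = 0.028892.
z* = 2.326 at the 98% level. Margin of error = 0.06720.
Interval: -0.29912 ± 0.06720 → (-0.3663, -0.2319).

(-0.3663, -0.2319)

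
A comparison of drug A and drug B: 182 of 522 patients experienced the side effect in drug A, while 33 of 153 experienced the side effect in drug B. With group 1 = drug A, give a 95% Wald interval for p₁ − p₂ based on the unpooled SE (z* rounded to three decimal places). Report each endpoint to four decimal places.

p̂₁ = 0.34866, p̂₂ = 0.21569, so the observed difference is 0.13297.
SE = √(0.000435050 + 0.001105658) = √0.001540708 = 0.039252.
z* = 1.960 at the 95% level. Margin of error = 0.07693.
CI: 0.13297 ± 0.07693 = (0.0560, 0.2099).

(0.0560, 0.2099)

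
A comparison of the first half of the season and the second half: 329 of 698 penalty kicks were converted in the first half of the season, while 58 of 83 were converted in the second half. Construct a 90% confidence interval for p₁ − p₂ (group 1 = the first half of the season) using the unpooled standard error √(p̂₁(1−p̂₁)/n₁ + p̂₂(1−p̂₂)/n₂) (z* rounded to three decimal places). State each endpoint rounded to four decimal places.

p̂₁ = 0.47135, p̂₂ = 0.69880, so the observed difference is -0.22745.
SE = √(0.000356990 + 0.002535909) = √0.002892899 = 0.053786.
The 90% critical value is z* = 1.645. Margin = 1.645·0.053786 = 0.08848.
So the interval runs from -0.3159 to -0.1390.

(-0.3159, -0.1390)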